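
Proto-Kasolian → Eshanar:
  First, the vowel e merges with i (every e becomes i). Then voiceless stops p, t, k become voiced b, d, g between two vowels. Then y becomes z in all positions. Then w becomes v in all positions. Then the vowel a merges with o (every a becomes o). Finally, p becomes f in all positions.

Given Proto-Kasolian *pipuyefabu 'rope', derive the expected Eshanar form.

Eshanar: start from *pipuyefabu.
  rule 1 (vowel merger): pipuyefabu → pipuyifabu
  rule 2 (intervocalic voicing): pipuyifabu → pibuyifabu
  rule 3 (unconditioned shift): pibuyifabu → pibuzifabu
  rule 4: no change — pibuzifabu
  rule 5 (vowel merger): pibuzifabu → pibuzifobu
  rule 6 (unconditioned shift): pibuzifobu → fibuzifobu
  ⇒ Eshanar fibuzifobu

fibuzifobu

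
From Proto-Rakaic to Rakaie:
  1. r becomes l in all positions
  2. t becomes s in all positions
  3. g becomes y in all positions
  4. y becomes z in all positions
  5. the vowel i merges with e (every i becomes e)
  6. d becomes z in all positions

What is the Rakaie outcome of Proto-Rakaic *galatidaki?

zalasezake

Rakaie: start from *galatidaki.
  rule 1: no change — galatidaki
  rule 2 (unconditioned shift): galatidaki → galasidaki
  rule 3 (unconditioned shift): galasidaki → yalasidaki
  rule 4 (unconditioned shift): yalasidaki → zalasidaki
  rule 5 (vowel merger): zalasidaki → zalasedake
  rule 6 (unconditioned shift): zalasedake → zalasezake
  ⇒ Rakaie zalasezake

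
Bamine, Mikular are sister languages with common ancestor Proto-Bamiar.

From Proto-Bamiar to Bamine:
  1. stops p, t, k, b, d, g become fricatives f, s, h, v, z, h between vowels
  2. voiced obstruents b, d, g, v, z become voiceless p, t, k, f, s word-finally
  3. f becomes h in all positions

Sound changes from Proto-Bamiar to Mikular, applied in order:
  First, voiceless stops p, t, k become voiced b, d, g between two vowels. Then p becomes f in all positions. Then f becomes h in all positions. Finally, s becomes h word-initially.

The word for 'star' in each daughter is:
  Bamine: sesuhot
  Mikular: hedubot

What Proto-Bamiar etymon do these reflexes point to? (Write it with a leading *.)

*setupot

Position 5: Bamine has h, Mikular has b. Taking the neighbouring segments as reconstructed: Bamine h could go back to *p or *k or *g or *f or *h; Mikular b could go back to *p or *b — the one source consistent with every daughter is *p.
Position 1: Bamine has s, Mikular has h. Taking the neighbouring segments as reconstructed: Bamine s can only go back to *s; Mikular h could go back to *p or *f or *s or *h — the one source consistent with every daughter is *s.
Position 3: Bamine has s, Mikular has d. Taking the neighbouring segments as reconstructed: Bamine s could go back to *t or *s; Mikular d could go back to *t or *d — the one source consistent with every daughter is *t.
This points to *setupot. Verify forward in each daughter:
Bamine: start from *setupot.
  rule 1 (intervocalic lenition): setupot → sesufot
  rule 2: no change — sesufot
  rule 3 (unconditioned shift): sesufot → sesuhot
  ⇒ Bamine sesuhot
Mikular: *setupot > sedubot > hedubot  (by intervocalic voicing, debuccalisation)
*setupot is the unique common source.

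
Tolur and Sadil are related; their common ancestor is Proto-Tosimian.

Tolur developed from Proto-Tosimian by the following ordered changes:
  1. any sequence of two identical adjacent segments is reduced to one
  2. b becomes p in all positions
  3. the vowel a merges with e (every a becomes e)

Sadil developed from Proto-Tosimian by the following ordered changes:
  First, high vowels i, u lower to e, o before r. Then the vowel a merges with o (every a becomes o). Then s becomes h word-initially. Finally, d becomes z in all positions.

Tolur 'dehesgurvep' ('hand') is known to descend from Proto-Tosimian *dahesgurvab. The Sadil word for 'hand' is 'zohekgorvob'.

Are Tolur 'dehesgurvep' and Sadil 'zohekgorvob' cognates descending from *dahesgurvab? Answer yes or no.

no

Derive the expected Sadil reflex of *dahesgurvab:
Sadil: start from *dahesgurvab.
  rule 1 (pre-rhotic lowering): dahesgurvab → dahesgorvab
  rule 2 (vowel merger): dahesgorvab → dohesgorvob
  rule 3: no change — dohesgorvob
  rule 4 (unconditioned shift): dohesgorvob → zohesgorvob
  ⇒ Sadil zohesgorvob
The regular Sadil reflex would be 'zohesgorvob', but the attested form is 'zohekgorvob'. The correspondence is irregular, so they are not cognates (the Sadil form has a different source).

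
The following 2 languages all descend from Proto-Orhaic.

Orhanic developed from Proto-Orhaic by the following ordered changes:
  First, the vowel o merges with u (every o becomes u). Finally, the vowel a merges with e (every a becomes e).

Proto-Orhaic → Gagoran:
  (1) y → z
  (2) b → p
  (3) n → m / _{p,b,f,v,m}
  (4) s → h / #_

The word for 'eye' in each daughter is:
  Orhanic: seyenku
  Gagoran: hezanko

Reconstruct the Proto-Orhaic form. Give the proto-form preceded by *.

*seyanko

Position 7: Orhanic has u, Gagoran has o. Gagoran preserves o here (none of its changes turn any other segment into o), so the proto-segment is *o.
Position 3: Orhanic has y, Gagoran has z. Orhanic preserves y here (none of its changes turn any other segment into y), so the proto-segment is *y.
This points to *seyanko. Verify forward in each daughter:
Orhanic: *seyanko
  seyanko → seyanku   [vowel merger]
  seyanku → seyenku   [vowel merger]
  giving Orhanic seyenku.
Gagoran: *seyanko > sezanko > hezanko  (by unconditioned shift, debuccalisation)
Only *seyanko yields all of Orhanic seyenku, Gagoran hezanko.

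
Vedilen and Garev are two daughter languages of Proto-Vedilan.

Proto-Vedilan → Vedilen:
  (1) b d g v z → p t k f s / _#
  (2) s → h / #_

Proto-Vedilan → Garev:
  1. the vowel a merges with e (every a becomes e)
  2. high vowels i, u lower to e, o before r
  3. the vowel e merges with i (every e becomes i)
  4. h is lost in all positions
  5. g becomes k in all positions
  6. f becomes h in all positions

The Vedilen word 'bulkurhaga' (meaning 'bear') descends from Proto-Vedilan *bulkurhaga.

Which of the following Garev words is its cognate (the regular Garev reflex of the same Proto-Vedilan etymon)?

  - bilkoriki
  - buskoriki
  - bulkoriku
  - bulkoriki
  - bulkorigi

Garev: start from *bulkurhaga.
  rule 1 (vowel merger): bulkurhaga → bulkurhege
  rule 2 (pre-rhotic lowering): bulkurhege → bulkorhege
  rule 3 (vowel merger): bulkorhege → bulkorhigi
  rule 4 (h-loss): bulkorhigi → bulkorigi
  rule 5 (unconditioned shift): bulkorigi → bulkoriki
  rule 6: no change — bulkoriki
  ⇒ Garev bulkoriki
Among the options, 'bulkoriki' alone shows every Garev change applied in order.

bulkoriki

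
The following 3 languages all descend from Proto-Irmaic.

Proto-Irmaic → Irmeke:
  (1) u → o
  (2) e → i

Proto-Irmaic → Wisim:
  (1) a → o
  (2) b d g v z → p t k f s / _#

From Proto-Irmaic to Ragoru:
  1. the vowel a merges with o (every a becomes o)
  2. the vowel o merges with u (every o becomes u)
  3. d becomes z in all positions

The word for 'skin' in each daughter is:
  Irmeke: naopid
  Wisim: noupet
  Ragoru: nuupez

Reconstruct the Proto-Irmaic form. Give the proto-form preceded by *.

Position 3: Irmeke has o, Wisim has u, Ragoru has u. Wisim preserves u here (none of its changes turn any other segment into u), so the proto-segment is *u.
Position 6: Irmeke has d, Wisim has t, Ragoru has z. Irmeke preserves d here (none of its changes turn any other segment into d), so the proto-segment is *d.
Verify the candidate proto-form against each daughter:
Irmeke: start from *nauped.
  rule 1 (vowel merger): nauped → naoped
  rule 2 (vowel merger): naoped → naopid
  ⇒ Irmeke naopid
Wisim: *nauped
  nauped → nouped   [vowel merger]
  nouped → noupet   [final devoicing]
  giving Wisim noupet.
Ragoru: *nauped > nouped > nuuped > nuupez  (by vowel merger, vowel merger, unconditioned shift)
*nauped is the unique common source.

*nauped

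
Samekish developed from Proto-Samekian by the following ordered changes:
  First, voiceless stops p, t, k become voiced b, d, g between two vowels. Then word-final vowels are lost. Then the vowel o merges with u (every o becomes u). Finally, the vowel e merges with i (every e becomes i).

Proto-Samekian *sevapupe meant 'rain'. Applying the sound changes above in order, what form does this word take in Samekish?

Samekish: *sevapupe
  sevapupe → sevabube   [intervocalic voicing]
  sevabube → sevabub   [apocope]
  sevabub (rule 3 does not apply)
  sevabub → sivabub   [vowel merger]
  giving Samekish sivabub.

sivabub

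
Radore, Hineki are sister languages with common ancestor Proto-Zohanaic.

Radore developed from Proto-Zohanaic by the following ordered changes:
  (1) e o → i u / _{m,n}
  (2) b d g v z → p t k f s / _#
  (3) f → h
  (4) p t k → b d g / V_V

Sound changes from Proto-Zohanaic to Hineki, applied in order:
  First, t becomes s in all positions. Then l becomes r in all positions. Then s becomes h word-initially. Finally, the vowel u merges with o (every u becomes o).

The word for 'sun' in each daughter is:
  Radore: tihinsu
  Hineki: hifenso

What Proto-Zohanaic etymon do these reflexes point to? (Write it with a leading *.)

Position 7: Radore has u, Hineki has o. Taking the neighbouring segments as reconstructed: Radore u can only go back to *u; Hineki o could go back to *o or *u — the one source consistent with every daughter is *u.
Position 1: Radore has t, Hineki has h. Taking the neighbouring segments as reconstructed: Radore t can only go back to *t; Hineki h could go back to *t or *s or *h — the one source consistent with every daughter is *t.
Continuing position by position gives *tifensu; check it forward:
Radore: *tifensu
  tifensu → tifinsu   [pre-nasal raising]
  tifinsu (rule 2 does not apply)
  tifinsu → tihinsu   [unconditioned shift]
  tihinsu (rule 4 does not apply)
  giving Radore tihinsu.
Hineki: *tifensu
  tifensu → sifensu   [unconditioned shift]
  sifensu (rule 2 does not apply)
  sifensu → hifensu   [debuccalisation]
  hifensu → hifenso   [vowel merger]
  giving Hineki hifenso.
*tifensu is the unique common source.

*tifensu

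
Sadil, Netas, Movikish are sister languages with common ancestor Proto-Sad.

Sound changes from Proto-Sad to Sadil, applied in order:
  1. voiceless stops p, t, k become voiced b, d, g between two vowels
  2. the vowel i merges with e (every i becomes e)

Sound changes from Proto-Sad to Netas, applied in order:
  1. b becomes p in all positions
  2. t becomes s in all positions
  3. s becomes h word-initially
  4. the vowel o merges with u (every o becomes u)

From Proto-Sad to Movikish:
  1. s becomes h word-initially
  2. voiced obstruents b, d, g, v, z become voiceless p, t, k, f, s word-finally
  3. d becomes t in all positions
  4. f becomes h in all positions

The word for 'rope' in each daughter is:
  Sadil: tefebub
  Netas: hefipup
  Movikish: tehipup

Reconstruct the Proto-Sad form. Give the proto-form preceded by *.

*tefipub

Position 1: Sadil has t, Netas has h, Movikish has t. Sadil preserves t here (none of its changes turn any other segment into t), so the proto-segment is *t.
Position 4: Sadil has e, Netas has i, Movikish has i. Netas preserves i here (none of its changes turn any other segment into i), so the proto-segment is *i.
This points to *tefipub. Verify forward in each daughter:
Sadil: *tefipub > tefibub > tefebub  (by intervocalic voicing, vowel merger)
Netas: start from *tefipub.
  rule 1 (unconditioned shift): tefipub → tefipup
  rule 2 (unconditioned shift): tefipup → sefipup
  rule 3 (debuccalisation): sefipup → hefipup
  rule 4: no change — hefipup
  ⇒ Netas hefipup
Movikish: start from *tefipub.
  rule 1: no change — tefipub
  rule 2 (final devoicing): tefipub → tefipup
  rule 3: no change — tefipup
  rule 4 (unconditioned shift): tefipup → tehipup
  ⇒ Movikish tehipup
No other proto-form is consistent with every reflex, so the reconstruction is *tefipub.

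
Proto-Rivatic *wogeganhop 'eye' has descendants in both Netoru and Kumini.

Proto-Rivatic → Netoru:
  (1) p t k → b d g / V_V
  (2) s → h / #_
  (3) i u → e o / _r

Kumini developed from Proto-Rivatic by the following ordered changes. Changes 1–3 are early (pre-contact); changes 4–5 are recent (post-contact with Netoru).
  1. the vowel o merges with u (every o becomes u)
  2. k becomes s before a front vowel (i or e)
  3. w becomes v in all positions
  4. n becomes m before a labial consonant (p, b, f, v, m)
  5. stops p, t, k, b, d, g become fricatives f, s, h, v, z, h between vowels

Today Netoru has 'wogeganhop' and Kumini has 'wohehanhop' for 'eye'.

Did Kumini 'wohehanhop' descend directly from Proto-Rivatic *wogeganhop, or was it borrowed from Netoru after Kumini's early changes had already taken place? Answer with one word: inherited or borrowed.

borrowed

If inherited, *wogeganhop would pass through all of Kumini's changes:
Kumini: *wogeganhop > wugeganhup > vugeganhup > vuhehanhup  (by vowel merger, unconditioned shift, intervocalic lenition)
If borrowed from Netoru 'wogeganhop' after the early changes, it would undergo only the recent ones:
  rule 4 (nasal place assimilation): no change (wogeganhop)
  rule 5 (intervocalic lenition): wogeganhop → wohehanhop
  ⇒ as a loan: wohehanhop
Kumini 'wohehanhop' matches the loan outcome 'wohehanhop', not the inherited 'vuhehanhup' — it skipped the early Kumini changes, so it was borrowed from Netoru.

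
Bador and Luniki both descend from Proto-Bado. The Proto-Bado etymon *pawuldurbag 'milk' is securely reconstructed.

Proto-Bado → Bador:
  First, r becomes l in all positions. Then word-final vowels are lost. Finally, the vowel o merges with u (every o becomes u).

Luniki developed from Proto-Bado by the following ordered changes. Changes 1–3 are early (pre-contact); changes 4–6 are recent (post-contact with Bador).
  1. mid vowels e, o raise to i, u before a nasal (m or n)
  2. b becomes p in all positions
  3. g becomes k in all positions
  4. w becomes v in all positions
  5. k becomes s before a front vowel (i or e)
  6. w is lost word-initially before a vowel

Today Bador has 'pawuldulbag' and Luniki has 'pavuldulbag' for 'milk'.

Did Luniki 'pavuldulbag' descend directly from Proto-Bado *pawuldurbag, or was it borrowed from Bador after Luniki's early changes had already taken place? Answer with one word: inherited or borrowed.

borrowed

If inherited, *pawuldurbag would pass through all of Luniki's changes:
Luniki: *pawuldurbag > pawuldurpag > pawuldurpak > pavuldurpak  (by unconditioned shift, unconditioned shift, unconditioned shift)
If borrowed from Bador 'pawuldulbag' after the early changes, it would undergo only the recent ones:
  rule 4 (unconditioned shift): pawuldulbag → pavuldulbag
  rule 5 (palatalisation): no change (pavuldulbag)
  rule 6 (glide loss): no change (pavuldulbag)
  ⇒ as a loan: pavuldulbag
Luniki 'pavuldulbag' matches the loan outcome 'pavuldulbag', not the inherited 'pavuldurpak' — it skipped the early Luniki changes, so it was borrowed from Bador.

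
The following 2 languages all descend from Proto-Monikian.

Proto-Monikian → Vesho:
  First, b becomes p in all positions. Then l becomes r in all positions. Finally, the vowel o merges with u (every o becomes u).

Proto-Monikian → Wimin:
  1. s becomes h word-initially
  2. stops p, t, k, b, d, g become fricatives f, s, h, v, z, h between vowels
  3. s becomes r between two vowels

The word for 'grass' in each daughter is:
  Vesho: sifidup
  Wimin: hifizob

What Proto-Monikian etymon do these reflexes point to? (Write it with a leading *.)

*sifidob

Position 6: Vesho has u, Wimin has o. Wimin preserves o here (none of its changes turn any other segment into o), so the proto-segment is *o.
Position 1: Vesho has s, Wimin has h. Vesho preserves s here (none of its changes turn any other segment into s), so the proto-segment is *s.
This points to *sifidob. Verify forward in each daughter:
Vesho: *sifidob
  sifidob → sifidop   [unconditioned shift]
  sifidop (rule 2 does not apply)
  sifidop → sifidup   [vowel merger]
  giving Vesho sifidup.
Wimin: start from *sifidob.
  rule 1 (debuccalisation): sifidob → hifidob
  rule 2 (intervocalic lenition): hifidob → hifizob
  rule 3: no change — hifizob
  ⇒ Wimin hifizob
Only *sifidob yields all of Vesho sifidup, Wimin hifizob.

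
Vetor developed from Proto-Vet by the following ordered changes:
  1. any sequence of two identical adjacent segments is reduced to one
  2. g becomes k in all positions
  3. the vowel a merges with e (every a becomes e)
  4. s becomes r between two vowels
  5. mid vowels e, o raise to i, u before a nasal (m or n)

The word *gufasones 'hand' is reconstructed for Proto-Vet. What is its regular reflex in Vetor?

Vetor: start from *gufasones.
  rule 1: no change — gufasones
  rule 2 (unconditioned shift): gufasones → kufasones
  rule 3 (vowel merger): kufasones → kufesones
  rule 4 (rhotacism): kufesones → kuferones
  rule 5 (pre-nasal raising): kuferones → kuferunes
  ⇒ Vetor kuferunes

kuferunes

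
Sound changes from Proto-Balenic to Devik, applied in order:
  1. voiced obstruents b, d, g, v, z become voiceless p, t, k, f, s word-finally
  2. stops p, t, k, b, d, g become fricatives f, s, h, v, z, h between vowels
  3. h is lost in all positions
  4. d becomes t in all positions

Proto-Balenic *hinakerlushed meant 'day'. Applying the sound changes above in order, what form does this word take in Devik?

inaerluset

Devik: *hinakerlushed
  hinakerlushed → hinakerlushet   [final devoicing]
  hinakerlushet → hinaherlushet   [intervocalic lenition]
  hinaherlushet → inaerluset   [h-loss]
  inaerluset (rule 4 does not apply)
  giving Devik inaerluset.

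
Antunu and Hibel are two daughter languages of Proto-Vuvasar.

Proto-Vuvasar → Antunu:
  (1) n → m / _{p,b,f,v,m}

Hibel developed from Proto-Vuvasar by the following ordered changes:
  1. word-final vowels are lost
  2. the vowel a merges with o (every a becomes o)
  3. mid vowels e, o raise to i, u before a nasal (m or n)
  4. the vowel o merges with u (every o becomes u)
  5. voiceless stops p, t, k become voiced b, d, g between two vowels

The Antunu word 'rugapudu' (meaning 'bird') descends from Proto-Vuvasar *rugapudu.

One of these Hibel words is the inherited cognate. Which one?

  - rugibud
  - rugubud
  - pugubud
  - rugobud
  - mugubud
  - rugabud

rugubud

Hibel: start from *rugapudu.
  rule 1 (apocope): rugapudu → rugapud
  rule 2 (vowel merger): rugapud → rugopud
  rule 3: no change — rugopud
  rule 4 (vowel merger): rugopud → rugupud
  rule 5 (intervocalic voicing): rugupud → rugubud
  ⇒ Hibel rugubud
The other candidates each miss or misapply at least one Hibel change.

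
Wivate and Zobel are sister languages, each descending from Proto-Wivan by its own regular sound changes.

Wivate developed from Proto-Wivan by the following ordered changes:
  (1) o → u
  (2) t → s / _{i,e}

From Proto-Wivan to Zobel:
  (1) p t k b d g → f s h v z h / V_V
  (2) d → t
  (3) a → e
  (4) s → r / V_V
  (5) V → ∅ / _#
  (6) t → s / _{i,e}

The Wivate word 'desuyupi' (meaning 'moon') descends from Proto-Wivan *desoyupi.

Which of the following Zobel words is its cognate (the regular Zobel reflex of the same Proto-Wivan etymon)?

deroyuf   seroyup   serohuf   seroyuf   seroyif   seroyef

Zobel: *desoyupi > desoyufi > tesoyufi > teroyufi > teroyuf > seroyuf  (by intervocalic lenition, unconditioned shift, rhotacism, apocope, palatalisation)
Only 'seroyuf' matches the regular Zobel development of *desoyupi.

seroyuf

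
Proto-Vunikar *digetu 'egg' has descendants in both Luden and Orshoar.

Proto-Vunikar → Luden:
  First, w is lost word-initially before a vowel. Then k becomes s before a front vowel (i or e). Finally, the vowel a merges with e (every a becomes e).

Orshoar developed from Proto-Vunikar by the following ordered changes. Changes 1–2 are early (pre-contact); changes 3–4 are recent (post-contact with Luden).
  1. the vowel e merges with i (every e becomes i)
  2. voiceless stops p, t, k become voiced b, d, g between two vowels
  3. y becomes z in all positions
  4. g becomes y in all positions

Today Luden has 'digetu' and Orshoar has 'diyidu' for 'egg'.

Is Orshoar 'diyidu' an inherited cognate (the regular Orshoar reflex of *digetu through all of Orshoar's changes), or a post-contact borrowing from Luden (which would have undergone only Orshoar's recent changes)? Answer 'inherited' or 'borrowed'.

If inherited, *digetu would pass through all of Orshoar's changes:
Orshoar: *digetu > digitu > digidu > diyidu  (by vowel merger, intervocalic voicing, unconditioned shift)
If borrowed from Luden 'digetu' after the early changes, it would undergo only the recent ones:
  rule 3 (unconditioned shift): no change (digetu)
  rule 4 (unconditioned shift): digetu → diyetu
  ⇒ as a loan: diyetu
Orshoar 'diyidu' matches the inherited outcome exactly, so it is an inherited cognate, not a loan.

inherited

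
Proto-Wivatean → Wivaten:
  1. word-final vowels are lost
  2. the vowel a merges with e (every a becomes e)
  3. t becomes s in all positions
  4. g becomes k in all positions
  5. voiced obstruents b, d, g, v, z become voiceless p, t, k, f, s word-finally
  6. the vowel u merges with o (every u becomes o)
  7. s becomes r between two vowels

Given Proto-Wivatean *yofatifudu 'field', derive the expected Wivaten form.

yoferifot

Wivaten: *yofatifudu
  yofatifudu → yofatifud   [apocope]
  yofatifud → yofetifud   [vowel merger]
  yofetifud → yofesifud   [unconditioned shift]
  yofesifud (rule 4 does not apply)
  yofesifud → yofesifut   [final devoicing]
  yofesifut → yofesifot   [vowel merger]
  yofesifot → yoferifot   [rhotacism]
  giving Wivaten yoferifot.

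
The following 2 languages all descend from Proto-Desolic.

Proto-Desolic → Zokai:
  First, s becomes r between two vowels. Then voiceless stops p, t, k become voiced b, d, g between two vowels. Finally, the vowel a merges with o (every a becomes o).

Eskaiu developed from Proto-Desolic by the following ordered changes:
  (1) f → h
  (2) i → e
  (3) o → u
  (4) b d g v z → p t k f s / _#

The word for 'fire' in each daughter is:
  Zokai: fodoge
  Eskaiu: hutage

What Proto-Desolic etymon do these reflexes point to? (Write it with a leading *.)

*fotage

Position 2: Zokai has o, Eskaiu has u. Taking the neighbouring segments as reconstructed: Zokai o could go back to *a or *o; Eskaiu u could go back to *o or *u — the one source consistent with every daughter is *o.
Position 1: Zokai has f, Eskaiu has h. Zokai preserves f here (none of its changes turn any other segment into f), so the proto-segment is *f.
Position 4: Zokai has o, Eskaiu has a. Eskaiu preserves a here (none of its changes turn any other segment into a), so the proto-segment is *a.
This points to *fotage. Verify forward in each daughter:
Zokai: start from *fotage.
  rule 1: no change — fotage
  rule 2 (intervocalic voicing): fotage → fodage
  rule 3 (vowel merger): fodage → fodoge
  ⇒ Zokai fodoge
Eskaiu: start from *fotage.
  rule 1 (unconditioned shift): fotage → hotage
  rule 2: no change — hotage
  rule 3 (vowel merger): hotage → hutage
  rule 4: no change — hutage
  ⇒ Eskaiu hutage
Only *fotage yields all of Zokai fodoge, Eskaiu hutage.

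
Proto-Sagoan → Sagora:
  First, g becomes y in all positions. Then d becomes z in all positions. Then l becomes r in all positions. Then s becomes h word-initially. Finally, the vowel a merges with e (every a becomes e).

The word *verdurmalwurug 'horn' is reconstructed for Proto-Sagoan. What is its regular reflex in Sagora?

Sagora: *verdurmalwurug > verdurmalwuruy > verzurmalwuruy > verzurmarwuruy > verzurmerwuruy  (by unconditioned shift, unconditioned shift, unconditioned shift, vowel merger)

verzurmerwuruy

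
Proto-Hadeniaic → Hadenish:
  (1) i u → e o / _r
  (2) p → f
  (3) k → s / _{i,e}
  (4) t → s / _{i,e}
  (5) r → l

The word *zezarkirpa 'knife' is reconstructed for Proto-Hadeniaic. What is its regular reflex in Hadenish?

zezalselfa

Hadenish: start from *zezarkirpa.
  rule 1 (pre-rhotic lowering): zezarkirpa → zezarkerpa
  rule 2 (unconditioned shift): zezarkerpa → zezarkerfa
  rule 3 (palatalisation): zezarkerfa → zezarserfa
  rule 4: no change — zezarserfa
  rule 5 (unconditioned shift): zezarserfa → zezalselfa
  ⇒ Hadenish zezalselfa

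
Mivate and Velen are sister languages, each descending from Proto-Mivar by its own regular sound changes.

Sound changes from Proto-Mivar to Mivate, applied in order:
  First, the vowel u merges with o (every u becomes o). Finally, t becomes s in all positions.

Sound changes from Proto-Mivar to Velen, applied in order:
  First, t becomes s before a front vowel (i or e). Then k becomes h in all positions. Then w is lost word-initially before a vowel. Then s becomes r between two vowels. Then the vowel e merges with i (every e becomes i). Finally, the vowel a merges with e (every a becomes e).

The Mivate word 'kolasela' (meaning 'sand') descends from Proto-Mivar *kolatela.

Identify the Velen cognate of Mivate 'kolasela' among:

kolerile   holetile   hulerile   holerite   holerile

holerile

Velen: *kolatela
  kolatela → kolasela   [palatalisation]
  kolasela → holasela   [unconditioned shift]
  holasela (rule 3 does not apply)
  holasela → holarela   [rhotacism]
  holarela → holarila   [vowel merger]
  holarila → holerile   [vowel merger]
  giving Velen holerile.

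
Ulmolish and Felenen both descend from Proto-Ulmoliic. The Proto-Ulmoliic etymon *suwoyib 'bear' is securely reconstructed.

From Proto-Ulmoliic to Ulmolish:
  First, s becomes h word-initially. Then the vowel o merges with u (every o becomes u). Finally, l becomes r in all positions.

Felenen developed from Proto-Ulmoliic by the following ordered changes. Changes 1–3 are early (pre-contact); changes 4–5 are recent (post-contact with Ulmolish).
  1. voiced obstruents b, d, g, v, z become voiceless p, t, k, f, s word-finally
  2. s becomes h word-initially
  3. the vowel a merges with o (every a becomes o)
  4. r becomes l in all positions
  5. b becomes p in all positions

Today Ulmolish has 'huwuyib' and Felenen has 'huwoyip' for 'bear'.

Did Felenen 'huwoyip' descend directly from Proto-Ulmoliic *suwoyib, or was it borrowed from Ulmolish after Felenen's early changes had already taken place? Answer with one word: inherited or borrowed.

inherited

If inherited, *suwoyib would pass through all of Felenen's changes:
Felenen: *suwoyib
  suwoyib → suwoyip   [final devoicing]
  suwoyip → huwoyip   [debuccalisation]
  huwoyip (rule 3 does not apply)
  huwoyip (rule 4 does not apply)
  huwoyip (rule 5 does not apply)
  giving Felenen huwoyip.
If borrowed from Ulmolish 'huwuyib' after the early changes, it would undergo only the recent ones:
  rule 4 (unconditioned shift): no change (huwuyib)
  rule 5 (unconditioned shift): huwuyib → huwuyip
  ⇒ as a loan: huwuyip
Felenen 'huwoyip' matches the inherited outcome exactly, so it is an inherited cognate, not a loan.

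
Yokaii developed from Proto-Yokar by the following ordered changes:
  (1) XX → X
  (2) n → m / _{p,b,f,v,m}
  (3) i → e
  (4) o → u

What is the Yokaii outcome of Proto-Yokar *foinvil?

fuemvel

Yokaii: *foinvil
  foinvil (rule 1 does not apply)
  foinvil → foimvil   [nasal place assimilation]
  foimvil → foemvel   [vowel merger]
  foemvel → fuemvel   [vowel merger]
  giving Yokaii fuemvel.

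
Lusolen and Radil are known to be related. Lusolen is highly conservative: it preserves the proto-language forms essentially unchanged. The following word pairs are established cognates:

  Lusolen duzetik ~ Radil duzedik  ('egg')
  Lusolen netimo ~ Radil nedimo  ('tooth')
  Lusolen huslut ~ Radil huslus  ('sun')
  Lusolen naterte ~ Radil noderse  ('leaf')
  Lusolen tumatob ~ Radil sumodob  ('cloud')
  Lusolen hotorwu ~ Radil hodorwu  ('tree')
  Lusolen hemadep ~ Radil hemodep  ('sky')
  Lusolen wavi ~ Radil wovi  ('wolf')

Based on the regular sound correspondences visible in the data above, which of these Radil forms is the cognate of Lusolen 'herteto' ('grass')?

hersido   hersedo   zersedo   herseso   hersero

hersedo

naterte ~ noderse — Lusolen t corresponds to Radil s after a consonant, before a front vowel.
tumatob ~ sumodob, hotorwu ~ hodorwu — Lusolen t corresponds to Radil d between vowels (before a back vowel).
Applying these to Lusolen 'herteto':
  herteto → herseto   (t→s after a consonant, before a front vowel)
  herseto → hersedo   (t→d between vowels (before a back vowel))
So the Radil cognate is 'hersedo'.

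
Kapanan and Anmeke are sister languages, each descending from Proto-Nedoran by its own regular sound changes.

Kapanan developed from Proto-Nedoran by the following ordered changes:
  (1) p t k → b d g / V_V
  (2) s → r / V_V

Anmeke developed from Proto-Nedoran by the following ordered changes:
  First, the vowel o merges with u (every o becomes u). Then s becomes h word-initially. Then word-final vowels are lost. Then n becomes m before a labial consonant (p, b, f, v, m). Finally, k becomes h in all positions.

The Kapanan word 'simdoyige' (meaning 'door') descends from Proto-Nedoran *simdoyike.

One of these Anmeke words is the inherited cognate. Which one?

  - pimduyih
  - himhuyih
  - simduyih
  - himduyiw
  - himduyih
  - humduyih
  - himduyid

Anmeke: start from *simdoyike.
  rule 1 (vowel merger): simdoyike → simduyike
  rule 2 (debuccalisation): simduyike → himduyike
  rule 3 (apocope): himduyike → himduyik
  rule 4: no change — himduyik
  rule 5 (unconditioned shift): himduyik → himduyih
  ⇒ Anmeke himduyih
Among the options, 'himduyih' alone shows every Anmeke change applied in order.

himduyih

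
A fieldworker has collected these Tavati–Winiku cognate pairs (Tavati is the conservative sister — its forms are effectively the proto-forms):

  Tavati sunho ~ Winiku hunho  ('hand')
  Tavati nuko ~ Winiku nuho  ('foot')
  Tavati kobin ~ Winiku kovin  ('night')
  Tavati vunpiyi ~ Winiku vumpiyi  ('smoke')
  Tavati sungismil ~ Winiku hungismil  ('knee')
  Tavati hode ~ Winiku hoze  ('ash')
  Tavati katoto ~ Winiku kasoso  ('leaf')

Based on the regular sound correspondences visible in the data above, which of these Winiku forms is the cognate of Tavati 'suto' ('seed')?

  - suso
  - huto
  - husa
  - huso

huso

sunho ~ hunho, sungismil ~ hungismil — Tavati s corresponds to Winiku h word-initially before a back vowel.
katoto ~ kasoso — Tavati t corresponds to Winiku s between vowels (before a back vowel).
Applying these to Tavati 'suto':
  suto → huto   (s→h word-initially before a back vowel)
  huto → huso   (t→s between vowels (before a back vowel))
So the Winiku cognate is 'huso'.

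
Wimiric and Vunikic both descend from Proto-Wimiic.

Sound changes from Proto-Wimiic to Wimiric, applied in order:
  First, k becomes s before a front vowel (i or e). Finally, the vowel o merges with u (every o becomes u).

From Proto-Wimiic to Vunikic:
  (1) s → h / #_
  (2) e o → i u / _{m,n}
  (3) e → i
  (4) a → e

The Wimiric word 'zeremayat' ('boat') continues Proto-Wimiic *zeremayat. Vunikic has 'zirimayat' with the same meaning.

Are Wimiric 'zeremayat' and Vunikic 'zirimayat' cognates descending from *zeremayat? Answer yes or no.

no

Derive the expected Vunikic reflex of *zeremayat:
Vunikic: *zeremayat > zerimayat > zirimayat > zirimeyet  (by pre-nasal raising, vowel merger, vowel merger)
The regular Vunikic reflex would be 'zirimeyet', but the attested form is 'zirimayat'. The correspondence is irregular, so they are not cognates (the Vunikic form has a different source).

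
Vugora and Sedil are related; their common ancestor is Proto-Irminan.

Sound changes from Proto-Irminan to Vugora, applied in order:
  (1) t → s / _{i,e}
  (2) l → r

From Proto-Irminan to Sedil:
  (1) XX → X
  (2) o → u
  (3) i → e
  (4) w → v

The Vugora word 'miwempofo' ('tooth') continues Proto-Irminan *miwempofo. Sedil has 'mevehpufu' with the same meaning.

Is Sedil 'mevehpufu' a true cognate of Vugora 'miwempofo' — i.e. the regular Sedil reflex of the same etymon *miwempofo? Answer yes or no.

Derive the expected Sedil reflex of *miwempofo:
Sedil: *miwempofo > miwempufu > mewempufu > mevempufu  (by vowel merger, vowel merger, unconditioned shift)
The regular Sedil reflex would be 'mevempufu', but the attested form is 'mevehpufu'. The correspondence is irregular, so they are not cognates (the Sedil form has a different source).

no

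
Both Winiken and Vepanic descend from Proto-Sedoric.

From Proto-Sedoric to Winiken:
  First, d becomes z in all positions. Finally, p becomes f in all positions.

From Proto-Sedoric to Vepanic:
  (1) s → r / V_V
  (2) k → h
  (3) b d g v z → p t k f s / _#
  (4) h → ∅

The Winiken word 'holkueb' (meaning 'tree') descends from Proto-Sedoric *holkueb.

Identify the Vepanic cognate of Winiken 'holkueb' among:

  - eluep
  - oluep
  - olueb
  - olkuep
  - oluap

oluep

Vepanic: start from *holkueb.
  rule 1: no change — holkueb
  rule 2 (unconditioned shift): holkueb → holhueb
  rule 3 (final devoicing): holhueb → holhuep
  rule 4 (h-loss): holhuep → oluep
  ⇒ Vepanic oluep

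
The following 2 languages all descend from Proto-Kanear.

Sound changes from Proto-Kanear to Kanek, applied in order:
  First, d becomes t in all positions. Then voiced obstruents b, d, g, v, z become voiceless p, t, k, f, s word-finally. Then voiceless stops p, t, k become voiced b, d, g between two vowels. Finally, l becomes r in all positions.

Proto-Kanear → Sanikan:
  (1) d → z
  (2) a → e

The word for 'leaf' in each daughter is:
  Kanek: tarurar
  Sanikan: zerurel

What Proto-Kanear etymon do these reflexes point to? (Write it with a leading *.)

Position 2: Kanek has a, Sanikan has e. Kanek preserves a here (none of its changes turn any other segment into a), so the proto-segment is *a.
Position 1: Kanek has t, Sanikan has z. Taking the neighbouring segments as reconstructed: Kanek t could go back to *t or *d; Sanikan z could go back to *d or *z — the one source consistent with every daughter is *d.
Position 6: Kanek has a, Sanikan has e. Kanek preserves a here (none of its changes turn any other segment into a), so the proto-segment is *a.
Continuing position by position gives *darural; check it forward:
Kanek: *darural
  darural → tarural   [unconditioned shift]
  tarural (rule 2 does not apply)
  tarural (rule 3 does not apply)
  tarural → tarurar   [unconditioned shift]
  giving Kanek tarurar.
Sanikan: *darural > zarural > zerurel  (by unconditioned shift, vowel merger)
No other proto-form is consistent with every reflex, so the reconstruction is *darural.

*darural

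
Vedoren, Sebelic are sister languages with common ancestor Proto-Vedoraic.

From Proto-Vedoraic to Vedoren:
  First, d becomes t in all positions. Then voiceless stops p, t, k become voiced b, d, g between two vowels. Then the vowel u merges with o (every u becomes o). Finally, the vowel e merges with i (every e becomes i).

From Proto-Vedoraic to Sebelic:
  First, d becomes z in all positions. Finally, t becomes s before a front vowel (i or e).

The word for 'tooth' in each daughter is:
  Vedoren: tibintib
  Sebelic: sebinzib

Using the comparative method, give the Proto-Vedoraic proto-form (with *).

*tebindib

Position 1: Vedoren has t, Sebelic has s. Taking the neighbouring segments as reconstructed: Vedoren t could go back to *t or *d; Sebelic s could go back to *t or *s — the one source consistent with every daughter is *t.
Position 6: Vedoren has t, Sebelic has z. Taking the neighbouring segments as reconstructed: Vedoren t could go back to *t or *d; Sebelic z could go back to *d or *z — the one source consistent with every daughter is *d.
Verify the candidate proto-form against each daughter:
Vedoren: *tebindib
  tebindib → tebintib   [unconditioned shift]
  tebintib (rule 2 does not apply)
  tebintib (rule 3 does not apply)
  tebintib → tibintib   [vowel merger]
  giving Vedoren tibintib.
Sebelic: *tebindib
  tebindib → tebinzib   [unconditioned shift]
  tebinzib → sebinzib   [palatalisation]
  giving Sebelic sebinzib.
No other proto-form is consistent with every reflex, so the reconstruction is *tebindib.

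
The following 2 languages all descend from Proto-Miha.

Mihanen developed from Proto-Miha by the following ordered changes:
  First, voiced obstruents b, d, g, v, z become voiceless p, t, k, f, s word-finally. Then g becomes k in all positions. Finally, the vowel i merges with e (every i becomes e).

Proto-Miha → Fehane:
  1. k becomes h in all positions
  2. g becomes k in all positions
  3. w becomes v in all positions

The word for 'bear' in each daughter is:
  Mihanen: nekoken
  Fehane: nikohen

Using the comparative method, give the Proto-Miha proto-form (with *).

*nigoken

Position 3: Mihanen has k, Fehane has k. In Fehane, k can only continue *g, so the proto-segment is *g.
Position 2: Mihanen has e, Fehane has i. Fehane preserves i here (none of its changes turn any other segment into i), so the proto-segment is *i.
Position 5: Mihanen has k, Fehane has h. Taking the neighbouring segments as reconstructed: Mihanen k could go back to *k or *g; Fehane h could go back to *k or *h — the one source consistent with every daughter is *k.
This points to *nigoken. Verify forward in each daughter:
Mihanen: *nigoken > nikoken > nekoken  (by unconditioned shift, vowel merger)
Fehane: start from *nigoken.
  rule 1 (unconditioned shift): nigoken → nigohen
  rule 2 (unconditioned shift): nigohen → nikohen
  rule 3: no change — nikohen
  ⇒ Fehane nikohen
*nigoken is the unique common source.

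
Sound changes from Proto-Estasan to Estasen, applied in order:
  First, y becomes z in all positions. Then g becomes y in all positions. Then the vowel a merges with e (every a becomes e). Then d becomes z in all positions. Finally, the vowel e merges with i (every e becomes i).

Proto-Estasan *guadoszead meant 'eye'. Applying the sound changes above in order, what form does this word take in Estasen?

Estasen: *guadoszead
  guadoszead (rule 1 does not apply)
  guadoszead → yuadoszead   [unconditioned shift]
  yuadoszead → yuedoszeed   [vowel merger]
  yuedoszeed → yuezoszeez   [unconditioned shift]
  yuezoszeez → yuizosziiz   [vowel merger]
  giving Estasen yuizosziiz.

yuizosziiz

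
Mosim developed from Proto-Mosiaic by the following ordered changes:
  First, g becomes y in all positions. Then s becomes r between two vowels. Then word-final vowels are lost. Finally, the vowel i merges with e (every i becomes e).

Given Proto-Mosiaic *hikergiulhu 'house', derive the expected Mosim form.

hekeryeulh

Mosim: start from *hikergiulhu.
  rule 1 (unconditioned shift): hikergiulhu → hikeryiulhu
  rule 2: no change — hikeryiulhu
  rule 3 (apocope): hikeryiulhu → hikeryiulh
  rule 4 (vowel merger): hikeryiulh → hekeryeulh
  ⇒ Mosim hekeryeulh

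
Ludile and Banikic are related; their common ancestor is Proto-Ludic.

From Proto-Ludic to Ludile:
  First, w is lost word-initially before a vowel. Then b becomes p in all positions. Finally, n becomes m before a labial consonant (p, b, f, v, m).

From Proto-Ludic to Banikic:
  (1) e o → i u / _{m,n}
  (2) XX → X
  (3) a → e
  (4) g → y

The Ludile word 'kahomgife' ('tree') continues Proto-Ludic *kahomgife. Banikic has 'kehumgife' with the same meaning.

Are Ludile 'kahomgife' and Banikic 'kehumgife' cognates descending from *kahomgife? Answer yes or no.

Derive the expected Banikic reflex of *kahomgife:
Banikic: start from *kahomgife.
  rule 1 (pre-nasal raising): kahomgife → kahumgife
  rule 2: no change — kahumgife
  rule 3 (vowel merger): kahumgife → kehumgife
  rule 4 (unconditioned shift): kehumgife → kehumyife
  ⇒ Banikic kehumyife
The regular Banikic reflex would be 'kehumyife', but the attested form is 'kehumgife'. The correspondence is irregular, so they are not cognates (the Banikic form has a different source).

no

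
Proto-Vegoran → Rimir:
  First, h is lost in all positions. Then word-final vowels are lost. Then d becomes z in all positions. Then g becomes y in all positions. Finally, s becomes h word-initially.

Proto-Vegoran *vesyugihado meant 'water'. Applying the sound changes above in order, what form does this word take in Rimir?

Rimir: *vesyugihado > vesyugiado > vesyugiad > vesyugiaz > vesyuyiaz  (by h-loss, apocope, unconditioned shift, unconditioned shift)

vesyuyiaz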